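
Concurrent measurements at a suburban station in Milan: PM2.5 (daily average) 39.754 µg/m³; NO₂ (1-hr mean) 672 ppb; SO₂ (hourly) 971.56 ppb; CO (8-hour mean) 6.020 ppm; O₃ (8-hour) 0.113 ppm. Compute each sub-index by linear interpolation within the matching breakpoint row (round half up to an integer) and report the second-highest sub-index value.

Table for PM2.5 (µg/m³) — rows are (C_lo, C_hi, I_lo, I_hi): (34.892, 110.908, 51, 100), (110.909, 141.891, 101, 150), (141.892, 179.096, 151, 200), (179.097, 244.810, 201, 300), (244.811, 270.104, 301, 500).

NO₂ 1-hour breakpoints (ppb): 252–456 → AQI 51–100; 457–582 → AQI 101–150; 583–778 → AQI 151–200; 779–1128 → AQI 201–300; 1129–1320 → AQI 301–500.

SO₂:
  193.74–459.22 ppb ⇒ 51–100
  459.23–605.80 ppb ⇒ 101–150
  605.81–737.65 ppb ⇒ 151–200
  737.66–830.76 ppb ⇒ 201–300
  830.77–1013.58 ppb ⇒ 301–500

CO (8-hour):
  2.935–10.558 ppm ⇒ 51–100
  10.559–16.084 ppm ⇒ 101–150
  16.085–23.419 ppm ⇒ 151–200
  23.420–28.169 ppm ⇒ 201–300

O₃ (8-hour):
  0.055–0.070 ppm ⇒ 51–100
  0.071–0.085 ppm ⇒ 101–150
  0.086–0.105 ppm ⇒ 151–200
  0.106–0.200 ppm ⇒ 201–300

PM2.5 39.754: bracket 34.892–110.908 → index 51–100; slope 49/76.016, offset 4.862.
AQI = 51 + 49/76.016·4.862 ≈ 54.13 ⇒ 54.
NO₂ 672: bracket 583–778 → index 151–200; slope 49/195, offset 89.
AQI = 151 + 49/195·89 ≈ 173.36 ⇒ 173.
SO₂: row 830.77–1013.58 (AQI 301–500). (500−301)·(971.56−830.77)/(1013.58−830.77) + 301 = 199·140.79/182.81 + 301 ≈ 454.26 → 454.
CO: row 2.935–10.558 (AQI 51–100). (100−51)·(6.020−2.935)/(10.558−2.935) + 51 = 49·3.085/7.623 + 51 ≈ 70.83 → 71.
O₃ 0.113: bracket 0.106–0.200 → index 201–300; slope 99/0.094, offset 0.007.
AQI = 201 + 99/0.094·0.007 ≈ 208.37 ⇒ 208.
Sub-indices: PM2.5→54, NO₂→173, SO₂→454, CO→71, O₃→208. Ranked high→low: 454, 208, 173, 71, 54. Second-highest sub-index = 208.

208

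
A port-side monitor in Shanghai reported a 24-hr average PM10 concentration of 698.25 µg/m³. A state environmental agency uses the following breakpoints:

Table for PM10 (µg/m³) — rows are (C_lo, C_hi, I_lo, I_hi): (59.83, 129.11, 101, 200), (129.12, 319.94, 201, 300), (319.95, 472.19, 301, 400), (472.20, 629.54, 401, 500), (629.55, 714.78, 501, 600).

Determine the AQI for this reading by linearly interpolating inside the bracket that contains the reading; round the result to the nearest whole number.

581

PM10 698.25: bracket 629.55–714.78 → index 501–600; slope 99/85.23, offset 68.70.
AQI = 501 + 99/85.23·68.70 ≈ 580.80 ⇒ 581.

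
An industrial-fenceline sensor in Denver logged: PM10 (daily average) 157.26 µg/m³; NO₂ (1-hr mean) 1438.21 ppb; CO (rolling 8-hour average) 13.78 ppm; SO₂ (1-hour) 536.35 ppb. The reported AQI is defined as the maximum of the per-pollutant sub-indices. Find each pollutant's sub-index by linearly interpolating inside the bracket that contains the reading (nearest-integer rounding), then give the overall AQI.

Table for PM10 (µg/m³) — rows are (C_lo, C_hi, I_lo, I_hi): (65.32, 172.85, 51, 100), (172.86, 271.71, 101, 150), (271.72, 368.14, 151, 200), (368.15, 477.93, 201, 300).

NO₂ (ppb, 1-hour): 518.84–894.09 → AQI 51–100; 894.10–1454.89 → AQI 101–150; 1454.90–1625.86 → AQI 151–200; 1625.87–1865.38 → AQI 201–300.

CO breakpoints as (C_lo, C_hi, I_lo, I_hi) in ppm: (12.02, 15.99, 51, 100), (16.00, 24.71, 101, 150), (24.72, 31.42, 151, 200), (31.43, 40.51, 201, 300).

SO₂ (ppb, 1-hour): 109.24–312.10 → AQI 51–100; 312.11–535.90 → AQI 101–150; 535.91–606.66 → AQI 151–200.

151

PM10: 157.26 ∈ [65.32, 172.85] ↔ index [51, 100].
51 + (157.26−65.32)·(100−51)/(172.85−65.32) = 51 + 91.94·49/107.53 ≈ 92.90, so AQI = 93.
NO₂: 1438.21 ∈ [894.10, 1454.89] ↔ index [101, 150].
101 + (1438.21−894.10)·(150−101)/(1454.89−894.10) = 101 + 544.11·49/560.79 ≈ 148.54, so AQI = 149.
CO 13.78: bracket 12.02–15.99 → index 51–100; slope 49/3.97, offset 1.76.
AQI = 51 + 49/3.97·1.76 ≈ 72.72 ⇒ 73.
SO₂ 536.35: bracket 535.91–606.66 → index 151–200; slope 49/70.75, offset 0.44.
AQI = 151 + 49/70.75·0.44 ≈ 151.30 ⇒ 151.
Sub-indices: PM10→93, NO₂→149, CO→73, SO₂→151. Overall AQI = max = 151; dominant pollutant is SO₂.
AQI 151: Unhealthy.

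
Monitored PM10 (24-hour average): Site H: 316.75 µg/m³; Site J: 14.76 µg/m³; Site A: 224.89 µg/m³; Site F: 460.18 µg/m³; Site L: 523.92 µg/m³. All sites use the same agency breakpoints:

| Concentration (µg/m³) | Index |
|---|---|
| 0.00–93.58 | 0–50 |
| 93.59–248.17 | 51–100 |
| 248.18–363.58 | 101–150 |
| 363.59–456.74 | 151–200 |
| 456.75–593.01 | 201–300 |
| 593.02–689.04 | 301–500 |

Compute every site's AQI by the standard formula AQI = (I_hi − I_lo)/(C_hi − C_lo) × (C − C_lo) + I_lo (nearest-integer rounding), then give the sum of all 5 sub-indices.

684

Site H: 316.75 lies in 248.18–363.58, so I_lo=101, I_hi=150, C_lo=248.18, C_hi=363.58.
(150−101)/(363.58−248.18) × (316.75−248.18) + 101 = 49/115.40 × 68.57 + 101 ≈ 130.12 → 130.
Site J: 14.76 lies in 0.00–93.58, so I_lo=0, I_hi=50, C_lo=0.00, C_hi=93.58.
(50−0)/(93.58−0.00) × (14.76−0.00) + 0 = 50/93.58 × 14.76 + 0 ≈ 7.89 → 8.
Site A: row 93.59–248.17 (AQI 51–100). (100−51)·(224.89−93.59)/(248.17−93.59) + 51 = 49·131.30/154.58 + 51 ≈ 92.62 → 93.
Site F: 460.18 ∈ [456.75, 593.01] ↔ index [201, 300].
201 + (460.18−456.75)·(300−201)/(593.01−456.75) = 201 + 3.43·99/136.26 ≈ 203.49, so AQI = 203.
Site L: 523.92 ∈ [456.75, 593.01] ↔ index [201, 300].
201 + (523.92−456.75)·(300−201)/(593.01−456.75) = 201 + 67.17·99/136.26 ≈ 249.80, so AQI = 250.
AQIs: Site H=130, Site J=8, Site A=93, Site F=203, Site L=250. Sum = 130 + 8 + 93 + 203 + 250 = 684.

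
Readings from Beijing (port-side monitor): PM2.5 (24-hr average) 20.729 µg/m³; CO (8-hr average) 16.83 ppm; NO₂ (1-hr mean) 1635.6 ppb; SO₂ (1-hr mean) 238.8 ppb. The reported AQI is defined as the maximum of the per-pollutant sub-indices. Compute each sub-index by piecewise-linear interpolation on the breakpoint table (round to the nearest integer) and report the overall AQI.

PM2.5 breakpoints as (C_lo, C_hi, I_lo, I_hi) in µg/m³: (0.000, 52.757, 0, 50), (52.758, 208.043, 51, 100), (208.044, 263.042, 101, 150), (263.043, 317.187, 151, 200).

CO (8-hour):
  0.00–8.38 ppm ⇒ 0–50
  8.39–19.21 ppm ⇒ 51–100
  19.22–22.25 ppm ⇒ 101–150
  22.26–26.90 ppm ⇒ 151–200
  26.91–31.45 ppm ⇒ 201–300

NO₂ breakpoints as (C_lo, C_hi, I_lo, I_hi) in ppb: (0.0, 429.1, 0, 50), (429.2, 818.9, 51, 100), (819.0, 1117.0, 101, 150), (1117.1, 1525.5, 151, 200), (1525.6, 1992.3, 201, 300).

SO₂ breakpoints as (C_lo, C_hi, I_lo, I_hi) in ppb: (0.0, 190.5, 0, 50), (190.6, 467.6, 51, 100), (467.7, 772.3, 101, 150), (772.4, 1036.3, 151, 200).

PM2.5: row 0.000–52.757 (AQI 0–50). (50−0)·(20.729−0.000)/(52.757−0.000) + 0 = 50·20.729/52.757 + 0 ≈ 19.65 → 20.
CO: 16.83 ∈ [8.39, 19.21] ↔ index [51, 100].
51 + (16.83−8.39)·(100−51)/(19.21−8.39) = 51 + 8.44·49/10.82 ≈ 89.22, so AQI = 89.
NO₂: 1635.6 lies in 1525.6–1992.3, so I_lo=201, I_hi=300, C_lo=1525.6, C_hi=1992.3.
(300−201)/(1992.3−1525.6) × (1635.6−1525.6) + 201 = 99/466.7 × 110.0 + 201 ≈ 224.33 → 224.
SO₂: 238.8 ∈ [190.6, 467.6] ↔ index [51, 100].
51 + (238.8−190.6)·(100−51)/(467.6−190.6) = 51 + 48.2·49/277.0 ≈ 59.53, so AQI = 60.
Sub-indices: PM2.5→20, CO→89, NO₂→224, SO₂→60. Overall AQI = max = 224; dominant pollutant is NO₂.

224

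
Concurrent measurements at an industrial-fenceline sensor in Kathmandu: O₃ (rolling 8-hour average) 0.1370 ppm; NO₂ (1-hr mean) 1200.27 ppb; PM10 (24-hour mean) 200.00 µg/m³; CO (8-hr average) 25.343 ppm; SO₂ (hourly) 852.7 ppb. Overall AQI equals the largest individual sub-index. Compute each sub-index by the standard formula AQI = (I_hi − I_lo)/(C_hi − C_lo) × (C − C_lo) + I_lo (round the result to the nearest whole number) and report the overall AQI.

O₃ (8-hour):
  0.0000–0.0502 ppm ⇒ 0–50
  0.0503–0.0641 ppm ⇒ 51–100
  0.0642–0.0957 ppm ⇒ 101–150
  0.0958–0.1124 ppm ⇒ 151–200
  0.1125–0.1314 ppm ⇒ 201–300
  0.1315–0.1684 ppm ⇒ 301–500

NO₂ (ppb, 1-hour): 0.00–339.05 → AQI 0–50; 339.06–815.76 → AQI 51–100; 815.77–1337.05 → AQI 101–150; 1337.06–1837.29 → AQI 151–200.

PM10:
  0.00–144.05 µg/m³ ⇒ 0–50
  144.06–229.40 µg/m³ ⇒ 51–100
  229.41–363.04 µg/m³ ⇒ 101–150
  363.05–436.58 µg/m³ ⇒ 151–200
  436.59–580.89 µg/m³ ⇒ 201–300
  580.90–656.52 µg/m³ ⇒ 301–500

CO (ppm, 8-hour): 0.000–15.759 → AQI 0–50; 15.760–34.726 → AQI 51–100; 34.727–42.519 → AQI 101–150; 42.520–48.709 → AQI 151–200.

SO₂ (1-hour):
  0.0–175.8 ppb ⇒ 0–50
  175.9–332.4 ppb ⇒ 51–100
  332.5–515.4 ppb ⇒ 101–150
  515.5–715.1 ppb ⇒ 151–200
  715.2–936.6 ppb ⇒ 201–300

O₃ 0.1370: bracket 0.1315–0.1684 → index 301–500; slope 199/0.0369, offset 0.0055.
AQI = 301 + 199/0.0369·0.0055 ≈ 330.66 ⇒ 331.
NO₂ 1200.27: bracket 815.77–1337.05 → index 101–150; slope 49/521.28, offset 384.50.
AQI = 101 + 49/521.28·384.50 ≈ 137.14 ⇒ 137.
PM10: 200.00 lies in 144.06–229.40, so I_lo=51, I_hi=100, C_lo=144.06, C_hi=229.40.
(100−51)/(229.40−144.06) × (200.00−144.06) + 51 = 49/85.34 × 55.94 + 51 ≈ 83.12 → 83.
CO 25.343: bracket 15.760–34.726 → index 51–100; slope 49/18.966, offset 9.583.
AQI = 51 + 49/18.966·9.583 ≈ 75.76 ⇒ 76.
SO₂ 852.7: bracket 715.2–936.6 → index 201–300; slope 99/221.4, offset 137.5.
AQI = 201 + 99/221.4·137.5 ≈ 262.48 ⇒ 262.
Sub-indices: O₃→331, NO₂→137, PM10→83, CO→76, SO₂→262. Overall AQI = max = 331; dominant pollutant is O₃.

331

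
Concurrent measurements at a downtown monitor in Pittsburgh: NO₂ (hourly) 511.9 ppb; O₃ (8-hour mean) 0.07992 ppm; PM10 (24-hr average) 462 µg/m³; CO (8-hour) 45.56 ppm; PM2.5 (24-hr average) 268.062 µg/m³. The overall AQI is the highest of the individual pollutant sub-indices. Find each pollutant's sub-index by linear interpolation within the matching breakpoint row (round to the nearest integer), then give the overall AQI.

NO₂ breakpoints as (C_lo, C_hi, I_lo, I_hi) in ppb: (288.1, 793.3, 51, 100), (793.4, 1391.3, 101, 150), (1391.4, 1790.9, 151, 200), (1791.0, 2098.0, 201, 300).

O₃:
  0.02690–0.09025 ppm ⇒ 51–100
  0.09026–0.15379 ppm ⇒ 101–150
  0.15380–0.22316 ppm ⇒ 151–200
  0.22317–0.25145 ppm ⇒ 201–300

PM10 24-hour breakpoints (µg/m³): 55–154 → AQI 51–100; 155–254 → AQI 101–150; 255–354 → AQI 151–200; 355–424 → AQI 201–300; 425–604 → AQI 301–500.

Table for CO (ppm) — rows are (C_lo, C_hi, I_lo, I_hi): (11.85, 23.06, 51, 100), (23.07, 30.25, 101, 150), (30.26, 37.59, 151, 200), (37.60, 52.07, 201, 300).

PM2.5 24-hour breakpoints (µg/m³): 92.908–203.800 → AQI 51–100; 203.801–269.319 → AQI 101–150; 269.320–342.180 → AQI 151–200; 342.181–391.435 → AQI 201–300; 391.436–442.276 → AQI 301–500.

342

NO₂ 511.9: bracket 288.1–793.3 → index 51–100; slope 49/505.2, offset 223.8.
AQI = 51 + 49/505.2·223.8 ≈ 72.71 ⇒ 73.
O₃: 0.07992 lies in 0.02690–0.09025, so I_lo=51, I_hi=100, C_lo=0.02690, C_hi=0.09025.
(100−51)/(0.09025−0.02690) × (0.07992−0.02690) + 51 = 49/0.06335 × 0.05302 + 51 ≈ 92.01 → 92.
PM10: row 425–604 (AQI 301–500). (500−301)·(462−425)/(604−425) + 301 = 199·37/179 + 301 ≈ 342.13 → 342.
CO: 45.56 ∈ [37.60, 52.07] ↔ index [201, 300].
201 + (45.56−37.60)·(300−201)/(52.07−37.60) = 201 + 7.96·99/14.47 ≈ 255.46, so AQI = 255.
PM2.5 268.062: bracket 203.801–269.319 → index 101–150; slope 49/65.518, offset 64.261.
AQI = 101 + 49/65.518·64.261 ≈ 149.06 ⇒ 149.
Sub-indices: NO₂→73, O₃→92, PM10→342, CO→255, PM2.5→149. Overall AQI = max = 342; dominant pollutant is PM10.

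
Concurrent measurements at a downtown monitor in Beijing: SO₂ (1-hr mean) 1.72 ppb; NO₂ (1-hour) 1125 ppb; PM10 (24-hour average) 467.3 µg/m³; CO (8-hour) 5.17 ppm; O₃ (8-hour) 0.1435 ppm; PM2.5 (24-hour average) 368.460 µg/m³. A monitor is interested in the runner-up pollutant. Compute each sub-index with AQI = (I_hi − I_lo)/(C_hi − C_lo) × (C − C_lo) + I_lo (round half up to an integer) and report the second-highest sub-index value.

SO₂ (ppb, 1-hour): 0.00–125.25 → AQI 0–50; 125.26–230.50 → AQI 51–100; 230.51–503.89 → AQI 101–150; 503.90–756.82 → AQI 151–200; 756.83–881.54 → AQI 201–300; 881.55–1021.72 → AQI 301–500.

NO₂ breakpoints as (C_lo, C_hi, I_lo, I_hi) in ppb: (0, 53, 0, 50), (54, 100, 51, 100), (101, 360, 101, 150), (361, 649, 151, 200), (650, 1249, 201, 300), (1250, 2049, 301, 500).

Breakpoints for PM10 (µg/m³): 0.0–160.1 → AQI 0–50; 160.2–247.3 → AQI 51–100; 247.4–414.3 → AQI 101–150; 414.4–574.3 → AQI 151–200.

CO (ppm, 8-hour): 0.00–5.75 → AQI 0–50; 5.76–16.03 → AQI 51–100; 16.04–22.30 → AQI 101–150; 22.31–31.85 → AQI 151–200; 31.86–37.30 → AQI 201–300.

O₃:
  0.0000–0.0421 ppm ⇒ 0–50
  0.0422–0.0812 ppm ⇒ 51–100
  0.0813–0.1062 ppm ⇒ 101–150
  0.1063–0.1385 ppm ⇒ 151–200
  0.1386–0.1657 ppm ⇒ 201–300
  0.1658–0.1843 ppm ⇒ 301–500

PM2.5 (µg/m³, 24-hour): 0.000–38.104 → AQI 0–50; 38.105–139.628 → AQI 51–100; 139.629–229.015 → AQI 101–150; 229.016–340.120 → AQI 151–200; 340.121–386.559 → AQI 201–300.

261

SO₂: 1.72 ∈ [0.00, 125.25] ↔ index [0, 50].
0 + (1.72−0.00)·(50−0)/(125.25−0.00) = 0 + 1.72·50/125.25 ≈ 0.69, so AQI = 1.
NO₂ 1125: bracket 650–1249 → index 201–300; slope 99/599, offset 475.
AQI = 201 + 99/599·475 ≈ 279.51 ⇒ 280.
PM10: 467.3 lies in 414.4–574.3, so I_lo=151, I_hi=200, C_lo=414.4, C_hi=574.3.
(200−151)/(574.3−414.4) × (467.3−414.4) + 151 = 49/159.9 × 52.9 + 151 ≈ 167.21 → 167.
CO: 5.17 ∈ [0.00, 5.75] ↔ index [0, 50].
0 + (5.17−0.00)·(50−0)/(5.75−0.00) = 0 + 5.17·50/5.75 ≈ 44.96, so AQI = 45.
O₃: 0.1435 lies in 0.1386–0.1657, so I_lo=201, I_hi=300, C_lo=0.1386, C_hi=0.1657.
(300−201)/(0.1657−0.1386) × (0.1435−0.1386) + 201 = 99/0.0271 × 0.0049 + 201 ≈ 218.90 → 219.
PM2.5: 368.460 ∈ [340.121, 386.559] ↔ index [201, 300].
201 + (368.460−340.121)·(300−201)/(386.559−340.121) = 201 + 28.339·99/46.438 ≈ 261.42, so AQI = 261.
Sub-indices: SO₂→1, NO₂→280, PM10→167, CO→45, O₃→219, PM2.5→261. Ranked high→low: 280, 261, 219, 167, 45, 1. Second-highest sub-index = 261.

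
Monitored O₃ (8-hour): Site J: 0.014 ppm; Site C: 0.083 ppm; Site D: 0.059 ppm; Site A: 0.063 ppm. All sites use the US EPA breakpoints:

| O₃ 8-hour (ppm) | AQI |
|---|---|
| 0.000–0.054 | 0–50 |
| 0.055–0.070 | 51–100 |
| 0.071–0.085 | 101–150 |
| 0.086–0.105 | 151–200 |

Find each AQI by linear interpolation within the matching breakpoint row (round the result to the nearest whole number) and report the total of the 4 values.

297

Site J: row 0.000–0.054 (AQI 0–50). (50−0)·(0.014−0.000)/(0.054−0.000) + 0 = 50·0.014/0.054 + 0 ≈ 12.96 → 13.
Site C: 0.083 ∈ [0.071, 0.085] ↔ index [101, 150].
101 + (0.083−0.071)·(150−101)/(0.085−0.071) = 101 + 0.012·49/0.014 ≈ 143.00, so AQI = 143.
Site D: 0.059 ∈ [0.055, 0.070] ↔ index [51, 100].
51 + (0.059−0.055)·(100−51)/(0.070−0.055) = 51 + 0.004·49/0.015 ≈ 64.07, so AQI = 64.
Site A: row 0.055–0.070 (AQI 51–100). (100−51)·(0.063−0.055)/(0.070−0.055) + 51 = 49·0.008/0.015 + 51 ≈ 77.13 → 77.
AQIs: Site J=13, Site C=143, Site D=64, Site A=77. Sum = 13 + 143 + 64 + 77 = 297.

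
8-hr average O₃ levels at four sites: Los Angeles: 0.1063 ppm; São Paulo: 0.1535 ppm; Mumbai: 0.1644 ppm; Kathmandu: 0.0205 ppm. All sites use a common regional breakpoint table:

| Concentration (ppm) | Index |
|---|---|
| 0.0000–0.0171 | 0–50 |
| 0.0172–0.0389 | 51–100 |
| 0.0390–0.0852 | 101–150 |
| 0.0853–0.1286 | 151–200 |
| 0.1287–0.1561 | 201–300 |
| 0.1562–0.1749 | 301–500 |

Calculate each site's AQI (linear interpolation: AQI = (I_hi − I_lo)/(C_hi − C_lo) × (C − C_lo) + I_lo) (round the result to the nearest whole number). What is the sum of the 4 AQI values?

Los Angeles: row 0.0853–0.1286 (AQI 151–200). (200−151)·(0.1063−0.0853)/(0.1286−0.0853) + 151 = 49·0.0210/0.0433 + 151 ≈ 174.76 → 175.
São Paulo: row 0.1287–0.1561 (AQI 201–300). (300−201)·(0.1535−0.1287)/(0.1561−0.1287) + 201 = 99·0.0248/0.0274 + 201 ≈ 290.61 → 291.
Mumbai 0.1644: bracket 0.1562–0.1749 → index 301–500; slope 199/0.0187, offset 0.0082.
AQI = 301 + 199/0.0187·0.0082 ≈ 388.26 ⇒ 388.
Kathmandu: row 0.0172–0.0389 (AQI 51–100). (100−51)·(0.0205−0.0172)/(0.0389−0.0172) + 51 = 49·0.0033/0.0217 + 51 ≈ 58.45 → 58.
AQIs: Los Angeles=175, São Paulo=291, Mumbai=388, Kathmandu=58. Sum = 175 + 291 + 388 + 58 = 912.

912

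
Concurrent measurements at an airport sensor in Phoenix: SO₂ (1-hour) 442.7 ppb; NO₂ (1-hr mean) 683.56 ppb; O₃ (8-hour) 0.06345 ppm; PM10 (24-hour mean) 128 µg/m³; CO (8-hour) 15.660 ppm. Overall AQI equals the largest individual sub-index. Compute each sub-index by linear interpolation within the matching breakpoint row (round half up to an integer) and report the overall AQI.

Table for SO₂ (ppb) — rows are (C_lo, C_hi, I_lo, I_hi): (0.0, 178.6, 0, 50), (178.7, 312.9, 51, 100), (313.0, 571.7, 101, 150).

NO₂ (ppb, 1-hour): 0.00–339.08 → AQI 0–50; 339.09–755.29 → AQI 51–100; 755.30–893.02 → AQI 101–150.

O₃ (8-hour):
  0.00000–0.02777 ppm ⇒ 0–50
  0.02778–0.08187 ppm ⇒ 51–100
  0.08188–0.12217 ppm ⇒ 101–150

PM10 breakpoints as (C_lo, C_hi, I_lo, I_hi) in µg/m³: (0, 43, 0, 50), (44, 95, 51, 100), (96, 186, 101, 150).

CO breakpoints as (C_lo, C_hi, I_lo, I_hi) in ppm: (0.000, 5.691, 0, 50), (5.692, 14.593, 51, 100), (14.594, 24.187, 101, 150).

126

SO₂ 442.7: bracket 313.0–571.7 → index 101–150; slope 49/258.7, offset 129.7.
AQI = 101 + 49/258.7·129.7 ≈ 125.57 ⇒ 126.
NO₂: row 339.09–755.29 (AQI 51–100). (100−51)·(683.56−339.09)/(755.29−339.09) + 51 = 49·344.47/416.20 + 51 ≈ 91.56 → 92.
O₃ 0.06345: bracket 0.02778–0.08187 → index 51–100; slope 49/0.05409, offset 0.03567.
AQI = 51 + 49/0.05409·0.03567 ≈ 83.31 ⇒ 83.
PM10: 128 ∈ [96, 186] ↔ index [101, 150].
101 + (128−96)·(150−101)/(186−96) = 101 + 32·49/90 ≈ 118.42, so AQI = 118.
CO: 15.660 lies in 14.594–24.187, so I_lo=101, I_hi=150, C_lo=14.594, C_hi=24.187.
(150−101)/(24.187−14.594) × (15.660−14.594) + 101 = 49/9.593 × 1.066 + 101 ≈ 106.45 → 106.
Sub-indices: SO₂→126, NO₂→92, O₃→83, PM10→118, CO→106. Overall AQI = max = 126; dominant pollutant is SO₂.
AQI 126: Unhealthy for Sensitive Groups.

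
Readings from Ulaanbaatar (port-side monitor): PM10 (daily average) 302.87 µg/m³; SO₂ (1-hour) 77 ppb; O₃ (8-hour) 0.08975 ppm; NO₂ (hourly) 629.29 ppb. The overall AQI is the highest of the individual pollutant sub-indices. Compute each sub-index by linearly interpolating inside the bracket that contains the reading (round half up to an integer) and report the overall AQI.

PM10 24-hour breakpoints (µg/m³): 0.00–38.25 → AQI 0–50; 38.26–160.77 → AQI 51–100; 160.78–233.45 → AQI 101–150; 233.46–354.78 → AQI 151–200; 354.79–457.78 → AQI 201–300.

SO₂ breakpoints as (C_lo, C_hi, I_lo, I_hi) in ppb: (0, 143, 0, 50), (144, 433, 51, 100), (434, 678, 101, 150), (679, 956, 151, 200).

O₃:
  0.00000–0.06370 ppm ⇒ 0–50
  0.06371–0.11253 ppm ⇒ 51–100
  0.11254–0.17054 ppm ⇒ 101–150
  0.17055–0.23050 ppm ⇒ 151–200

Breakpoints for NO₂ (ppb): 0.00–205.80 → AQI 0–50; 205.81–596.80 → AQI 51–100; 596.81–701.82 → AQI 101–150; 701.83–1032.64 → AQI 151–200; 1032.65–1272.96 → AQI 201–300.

179

PM10: 302.87 lies in 233.46–354.78, so I_lo=151, I_hi=200, C_lo=233.46, C_hi=354.78.
(200−151)/(354.78−233.46) × (302.87−233.46) + 151 = 49/121.32 × 69.41 + 151 ≈ 179.03 → 179.
SO₂ 77: bracket 0–143 → index 0–50; slope 50/143, offset 77.
AQI = 0 + 50/143·77 ≈ 26.92 ⇒ 27.
O₃: 0.08975 ∈ [0.06371, 0.11253] ↔ index [51, 100].
51 + (0.08975−0.06371)·(100−51)/(0.11253−0.06371) = 51 + 0.02604·49/0.04882 ≈ 77.14, so AQI = 77.
NO₂: row 596.81–701.82 (AQI 101–150). (150−101)·(629.29−596.81)/(701.82−596.81) + 101 = 49·32.48/105.01 + 101 ≈ 116.16 → 116.
Sub-indices: PM10→179, SO₂→27, O₃→77, NO₂→116. Overall AQI = max = 179; dominant pollutant is PM10.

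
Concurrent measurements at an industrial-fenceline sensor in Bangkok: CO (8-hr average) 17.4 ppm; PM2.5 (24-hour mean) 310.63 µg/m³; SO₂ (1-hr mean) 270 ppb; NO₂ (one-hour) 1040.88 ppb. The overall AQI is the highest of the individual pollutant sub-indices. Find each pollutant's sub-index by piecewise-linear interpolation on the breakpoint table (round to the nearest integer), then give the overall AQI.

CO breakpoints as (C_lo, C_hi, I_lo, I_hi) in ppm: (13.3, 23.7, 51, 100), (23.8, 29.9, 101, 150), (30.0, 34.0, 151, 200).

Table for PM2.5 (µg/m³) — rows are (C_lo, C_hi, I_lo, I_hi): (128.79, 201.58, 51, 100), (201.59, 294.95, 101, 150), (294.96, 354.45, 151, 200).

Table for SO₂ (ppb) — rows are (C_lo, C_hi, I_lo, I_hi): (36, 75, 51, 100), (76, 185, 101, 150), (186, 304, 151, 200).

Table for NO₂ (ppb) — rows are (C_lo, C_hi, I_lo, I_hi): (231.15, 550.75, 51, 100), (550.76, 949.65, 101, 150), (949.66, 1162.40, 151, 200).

CO 17.4: bracket 13.3–23.7 → index 51–100; slope 49/10.4, offset 4.1.
AQI = 51 + 49/10.4·4.1 ≈ 70.32 ⇒ 70.
PM2.5: 310.63 ∈ [294.96, 354.45] ↔ index [151, 200].
151 + (310.63−294.96)·(200−151)/(354.45−294.96) = 151 + 15.67·49/59.49 ≈ 163.91, so AQI = 164.
SO₂: row 186–304 (AQI 151–200). (200−151)·(270−186)/(304−186) + 151 = 49·84/118 + 151 ≈ 185.88 → 186.
NO₂: 1040.88 lies in 949.66–1162.40, so I_lo=151, I_hi=200, C_lo=949.66, C_hi=1162.40.
(200−151)/(1162.40−949.66) × (1040.88−949.66) + 151 = 49/212.74 × 91.22 + 151 ≈ 172.01 → 172.
Sub-indices: CO→70, PM2.5→164, SO₂→186, NO₂→172. Overall AQI = max = 186; dominant pollutant is SO₂.

186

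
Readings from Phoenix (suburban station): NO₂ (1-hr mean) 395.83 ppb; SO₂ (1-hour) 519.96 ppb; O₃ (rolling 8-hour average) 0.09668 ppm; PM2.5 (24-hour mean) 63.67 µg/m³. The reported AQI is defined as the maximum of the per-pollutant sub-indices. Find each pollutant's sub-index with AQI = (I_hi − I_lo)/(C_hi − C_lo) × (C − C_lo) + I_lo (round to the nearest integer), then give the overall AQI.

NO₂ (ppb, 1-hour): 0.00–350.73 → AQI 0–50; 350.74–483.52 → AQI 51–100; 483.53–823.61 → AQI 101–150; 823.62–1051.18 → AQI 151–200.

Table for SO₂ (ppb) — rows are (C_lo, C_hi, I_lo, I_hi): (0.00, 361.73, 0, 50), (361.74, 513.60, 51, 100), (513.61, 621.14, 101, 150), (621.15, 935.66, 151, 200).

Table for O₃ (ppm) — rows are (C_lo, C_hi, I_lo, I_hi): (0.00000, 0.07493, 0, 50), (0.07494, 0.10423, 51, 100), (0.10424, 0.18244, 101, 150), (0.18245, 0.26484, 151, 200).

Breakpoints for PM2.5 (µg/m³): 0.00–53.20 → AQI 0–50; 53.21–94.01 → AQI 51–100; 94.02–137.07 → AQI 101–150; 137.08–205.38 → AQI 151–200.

NO₂: 395.83 ∈ [350.74, 483.52] ↔ index [51, 100].
51 + (395.83−350.74)·(100−51)/(483.52−350.74) = 51 + 45.09·49/132.78 ≈ 67.64, so AQI = 68.
SO₂: row 513.61–621.14 (AQI 101–150). (150−101)·(519.96−513.61)/(621.14−513.61) + 101 = 49·6.35/107.53 + 101 ≈ 103.89 → 104.
O₃: row 0.07494–0.10423 (AQI 51–100). (100−51)·(0.09668−0.07494)/(0.10423−0.07494) + 51 = 49·0.02174/0.02929 + 51 ≈ 87.37 → 87.
PM2.5: row 53.21–94.01 (AQI 51–100). (100−51)·(63.67−53.21)/(94.01−53.21) + 51 = 49·10.46/40.80 + 51 ≈ 63.56 → 64.
Sub-indices: NO₂→68, SO₂→104, O₃→87, PM2.5→64. Overall AQI = max = 104; dominant pollutant is SO₂.
AQI 104: Unhealthy for Sensitive Groups.

104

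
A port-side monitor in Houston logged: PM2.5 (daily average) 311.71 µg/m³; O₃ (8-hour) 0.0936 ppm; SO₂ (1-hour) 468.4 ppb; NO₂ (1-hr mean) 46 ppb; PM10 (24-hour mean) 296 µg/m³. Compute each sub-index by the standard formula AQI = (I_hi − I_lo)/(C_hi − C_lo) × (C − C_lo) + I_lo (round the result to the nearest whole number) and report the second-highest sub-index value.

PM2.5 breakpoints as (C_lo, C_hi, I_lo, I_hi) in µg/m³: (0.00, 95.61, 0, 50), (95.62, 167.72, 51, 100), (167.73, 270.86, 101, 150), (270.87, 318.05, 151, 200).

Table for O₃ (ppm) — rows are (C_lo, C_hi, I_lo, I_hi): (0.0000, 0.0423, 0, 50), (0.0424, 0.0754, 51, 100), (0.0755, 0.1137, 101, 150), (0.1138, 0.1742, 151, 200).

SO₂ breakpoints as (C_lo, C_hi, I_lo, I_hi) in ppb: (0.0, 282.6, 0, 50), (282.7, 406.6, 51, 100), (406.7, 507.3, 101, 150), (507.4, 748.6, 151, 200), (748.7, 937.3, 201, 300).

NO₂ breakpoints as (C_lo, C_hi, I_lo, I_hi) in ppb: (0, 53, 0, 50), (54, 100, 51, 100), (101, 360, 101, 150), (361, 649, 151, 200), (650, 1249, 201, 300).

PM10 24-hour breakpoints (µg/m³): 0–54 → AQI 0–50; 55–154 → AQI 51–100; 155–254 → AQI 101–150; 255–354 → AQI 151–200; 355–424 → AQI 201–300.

PM2.5: 311.71 lies in 270.87–318.05, so I_lo=151, I_hi=200, C_lo=270.87, C_hi=318.05.
(200−151)/(318.05−270.87) × (311.71−270.87) + 151 = 49/47.18 × 40.84 + 151 ≈ 193.42 → 193.
O₃: 0.0936 ∈ [0.0755, 0.1137] ↔ index [101, 150].
101 + (0.0936−0.0755)·(150−101)/(0.1137−0.0755) = 101 + 0.0181·49/0.0382 ≈ 124.22, so AQI = 124.
SO₂: 468.4 lies in 406.7–507.3, so I_lo=101, I_hi=150, C_lo=406.7, C_hi=507.3.
(150−101)/(507.3−406.7) × (468.4−406.7) + 101 = 49/100.6 × 61.7 + 101 ≈ 131.05 → 131.
NO₂: 46 ∈ [0, 53] ↔ index [0, 50].
0 + (46−0)·(50−0)/(53−0) = 0 + 46·50/53 ≈ 43.40, so AQI = 43.
PM10: row 255–354 (AQI 151–200). (200−151)·(296−255)/(354−255) + 151 = 49·41/99 + 151 ≈ 171.29 → 171.
Sub-indices: PM2.5→193, O₃→124, SO₂→131, NO₂→43, PM10→171. Ranked high→low: 193, 171, 131, 124, 43. Second-highest sub-index = 171.

171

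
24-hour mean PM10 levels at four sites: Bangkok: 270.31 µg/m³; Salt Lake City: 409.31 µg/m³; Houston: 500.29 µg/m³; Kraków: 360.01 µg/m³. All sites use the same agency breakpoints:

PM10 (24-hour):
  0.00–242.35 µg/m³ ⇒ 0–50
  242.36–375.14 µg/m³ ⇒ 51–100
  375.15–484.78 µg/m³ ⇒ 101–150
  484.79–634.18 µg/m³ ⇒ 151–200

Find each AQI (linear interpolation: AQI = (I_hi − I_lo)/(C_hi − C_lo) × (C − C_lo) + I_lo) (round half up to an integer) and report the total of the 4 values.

Bangkok: 270.31 lies in 242.36–375.14, so I_lo=51, I_hi=100, C_lo=242.36, C_hi=375.14.
(100−51)/(375.14−242.36) × (270.31−242.36) + 51 = 49/132.78 × 27.95 + 51 ≈ 61.31 → 61.
Salt Lake City: 409.31 lies in 375.15–484.78, so I_lo=101, I_hi=150, C_lo=375.15, C_hi=484.78.
(150−101)/(484.78−375.15) × (409.31−375.15) + 101 = 49/109.63 × 34.16 + 101 ≈ 116.27 → 116.
Houston: 500.29 lies in 484.79–634.18, so I_lo=151, I_hi=200, C_lo=484.79, C_hi=634.18.
(200−151)/(634.18−484.79) × (500.29−484.79) + 151 = 49/149.39 × 15.50 + 151 ≈ 156.08 → 156.
Kraków: row 242.36–375.14 (AQI 51–100). (100−51)·(360.01−242.36)/(375.14−242.36) + 51 = 49·117.65/132.78 + 51 ≈ 94.42 → 94.
AQIs: Bangkok=61, Salt Lake City=116, Houston=156, Kraków=94. Sum = 61 + 116 + 156 + 94 = 427.

427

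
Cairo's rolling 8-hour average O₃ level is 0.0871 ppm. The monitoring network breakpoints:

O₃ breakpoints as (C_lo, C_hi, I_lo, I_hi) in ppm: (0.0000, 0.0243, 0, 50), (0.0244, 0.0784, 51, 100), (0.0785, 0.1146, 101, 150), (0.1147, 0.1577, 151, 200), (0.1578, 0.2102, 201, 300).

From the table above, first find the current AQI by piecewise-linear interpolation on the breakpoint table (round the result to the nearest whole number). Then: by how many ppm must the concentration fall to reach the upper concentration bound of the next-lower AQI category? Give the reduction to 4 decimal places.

O₃: 0.0871 ∈ [0.0785, 0.1146] ↔ index [101, 150].
101 + (0.0871−0.0785)·(150−101)/(0.1146−0.0785) = 101 + 0.0086·49/0.0361 ≈ 112.67, so AQI = 113.
Current AQI 113 is in the Unhealthy for Sensitive Groups range (101–150). The next-lower category tops out at AQI 100, whose upper concentration bound is 0.0784 ppm.
Reduction needed = 0.0871 − 0.0784 = 0.0087 ppm.

0.0087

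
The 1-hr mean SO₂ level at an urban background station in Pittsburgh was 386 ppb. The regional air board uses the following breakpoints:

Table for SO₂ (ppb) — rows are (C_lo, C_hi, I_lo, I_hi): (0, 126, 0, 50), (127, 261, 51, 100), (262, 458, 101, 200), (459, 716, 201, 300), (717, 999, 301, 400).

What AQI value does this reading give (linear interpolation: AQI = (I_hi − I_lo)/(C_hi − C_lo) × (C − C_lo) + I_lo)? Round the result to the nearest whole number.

SO₂: 386 lies in 262–458, so I_lo=101, I_hi=200, C_lo=262, C_hi=458.
(200−101)/(458−262) × (386−262) + 101 = 99/196 × 124 + 101 ≈ 163.63 → 164.

164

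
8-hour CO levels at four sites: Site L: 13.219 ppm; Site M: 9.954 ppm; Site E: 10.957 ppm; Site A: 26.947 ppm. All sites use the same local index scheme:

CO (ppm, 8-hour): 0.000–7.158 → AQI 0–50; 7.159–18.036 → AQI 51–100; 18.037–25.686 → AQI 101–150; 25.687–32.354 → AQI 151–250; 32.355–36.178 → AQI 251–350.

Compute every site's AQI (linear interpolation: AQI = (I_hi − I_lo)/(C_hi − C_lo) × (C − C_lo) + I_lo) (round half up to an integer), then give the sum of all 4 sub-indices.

Site L: row 7.159–18.036 (AQI 51–100). (100−51)·(13.219−7.159)/(18.036−7.159) + 51 = 49·6.060/10.877 + 51 ≈ 78.30 → 78.
Site M: 9.954 ∈ [7.159, 18.036] ↔ index [51, 100].
51 + (9.954−7.159)·(100−51)/(18.036−7.159) = 51 + 2.795·49/10.877 ≈ 63.59, so AQI = 64.
Site E: 10.957 ∈ [7.159, 18.036] ↔ index [51, 100].
51 + (10.957−7.159)·(100−51)/(18.036−7.159) = 51 + 3.798·49/10.877 ≈ 68.11, so AQI = 68.
Site A: 26.947 lies in 25.687–32.354, so I_lo=151, I_hi=250, C_lo=25.687, C_hi=32.354.
(250−151)/(32.354−25.687) × (26.947−25.687) + 151 = 99/6.667 × 1.260 + 151 ≈ 169.71 → 170.
AQIs: Site L=78, Site M=64, Site E=68, Site A=170. Sum = 78 + 64 + 68 + 170 = 380.

380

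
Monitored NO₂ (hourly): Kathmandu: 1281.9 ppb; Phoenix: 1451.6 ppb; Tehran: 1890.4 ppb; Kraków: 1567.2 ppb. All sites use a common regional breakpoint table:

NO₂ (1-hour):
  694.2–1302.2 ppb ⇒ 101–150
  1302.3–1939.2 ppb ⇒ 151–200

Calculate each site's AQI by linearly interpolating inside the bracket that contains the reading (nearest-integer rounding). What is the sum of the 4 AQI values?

677

Kathmandu: 1281.9 lies in 694.2–1302.2, so I_lo=101, I_hi=150, C_lo=694.2, C_hi=1302.2.
(150−101)/(1302.2−694.2) × (1281.9−694.2) + 101 = 49/608.0 × 587.7 + 101 ≈ 148.36 → 148.
Phoenix: 1451.6 ∈ [1302.3, 1939.2] ↔ index [151, 200].
151 + (1451.6−1302.3)·(200−151)/(1939.2−1302.3) = 151 + 149.3·49/636.9 ≈ 162.49, so AQI = 162.
Tehran 1890.4: bracket 1302.3–1939.2 → index 151–200; slope 49/636.9, offset 588.1.
AQI = 151 + 49/636.9·588.1 ≈ 196.25 ⇒ 196.
Kraków: 1567.2 lies in 1302.3–1939.2, so I_lo=151, I_hi=200, C_lo=1302.3, C_hi=1939.2.
(200−151)/(1939.2−1302.3) × (1567.2−1302.3) + 151 = 49/636.9 × 264.9 + 151 ≈ 171.38 → 171.
AQIs: Kathmandu=148, Phoenix=162, Tehran=196, Kraków=171. Sum = 148 + 162 + 196 + 171 = 677.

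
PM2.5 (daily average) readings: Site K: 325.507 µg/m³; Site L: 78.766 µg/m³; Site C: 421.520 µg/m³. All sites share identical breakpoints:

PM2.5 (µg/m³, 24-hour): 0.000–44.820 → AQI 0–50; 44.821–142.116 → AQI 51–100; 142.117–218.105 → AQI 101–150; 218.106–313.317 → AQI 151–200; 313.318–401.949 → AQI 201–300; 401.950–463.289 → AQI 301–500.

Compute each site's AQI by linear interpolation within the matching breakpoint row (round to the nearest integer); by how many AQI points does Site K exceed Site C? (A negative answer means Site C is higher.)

Site K: 325.507 ∈ [313.318, 401.949] ↔ index [201, 300].
201 + (325.507−313.318)·(300−201)/(401.949−313.318) = 201 + 12.189·99/88.631 ≈ 214.61, so AQI = 215.
Site L: row 44.821–142.116 (AQI 51–100). (100−51)·(78.766−44.821)/(142.116−44.821) + 51 = 49·33.945/97.295 + 51 ≈ 68.10 → 68.
Site C: 421.520 ∈ [401.950, 463.289] ↔ index [301, 500].
301 + (421.520−401.950)·(500−301)/(463.289−401.950) = 301 + 19.570·199/61.339 ≈ 364.49, so AQI = 364.
AQIs: Site K=215, Site L=68, Site C=364. Site K (215) − Site C (364) = -149.

-149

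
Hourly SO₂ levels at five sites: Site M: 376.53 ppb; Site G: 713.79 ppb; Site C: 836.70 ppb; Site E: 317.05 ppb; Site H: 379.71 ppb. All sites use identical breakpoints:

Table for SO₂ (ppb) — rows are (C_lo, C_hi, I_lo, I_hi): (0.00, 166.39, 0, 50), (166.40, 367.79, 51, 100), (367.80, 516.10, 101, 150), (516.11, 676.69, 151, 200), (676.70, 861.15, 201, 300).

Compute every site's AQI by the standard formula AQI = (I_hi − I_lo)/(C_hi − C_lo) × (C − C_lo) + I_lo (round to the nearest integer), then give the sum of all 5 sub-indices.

Site M: row 367.80–516.10 (AQI 101–150). (150−101)·(376.53−367.80)/(516.10−367.80) + 101 = 49·8.73/148.30 + 101 ≈ 103.88 → 104.
Site G 713.79: bracket 676.70–861.15 → index 201–300; slope 99/184.45, offset 37.09.
AQI = 201 + 99/184.45·37.09 ≈ 220.91 ⇒ 221.
Site C 836.70: bracket 676.70–861.15 → index 201–300; slope 99/184.45, offset 160.00.
AQI = 201 + 99/184.45·160.00 ≈ 286.88 ⇒ 287.
Site E: 317.05 ∈ [166.40, 367.79] ↔ index [51, 100].
51 + (317.05−166.40)·(100−51)/(367.79−166.40) = 51 + 150.65·49/201.39 ≈ 87.65, so AQI = 88.
Site H 379.71: bracket 367.80–516.10 → index 101–150; slope 49/148.30, offset 11.91.
AQI = 101 + 49/148.30·11.91 ≈ 104.94 ⇒ 105.
AQIs: Site M=104, Site G=221, Site C=287, Site E=88, Site H=105. Sum = 104 + 221 + 287 + 88 + 105 = 805.

805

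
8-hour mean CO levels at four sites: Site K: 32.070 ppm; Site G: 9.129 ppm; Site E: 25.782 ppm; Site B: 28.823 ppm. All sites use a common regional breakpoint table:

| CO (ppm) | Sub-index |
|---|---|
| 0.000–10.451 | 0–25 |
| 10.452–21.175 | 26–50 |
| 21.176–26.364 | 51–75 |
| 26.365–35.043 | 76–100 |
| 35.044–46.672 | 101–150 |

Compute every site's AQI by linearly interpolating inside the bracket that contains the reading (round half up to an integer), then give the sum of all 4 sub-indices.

269

Site K 32.070: bracket 26.365–35.043 → index 76–100; slope 24/8.678, offset 5.705.
AQI = 76 + 24/8.678·5.705 ≈ 91.78 ⇒ 92.
Site G: 9.129 ∈ [0.000, 10.451] ↔ index [0, 25].
0 + (9.129−0.000)·(25−0)/(10.451−0.000) = 0 + 9.129·25/10.451 ≈ 21.84, so AQI = 22.
Site E: 25.782 lies in 21.176–26.364, so I_lo=51, I_hi=75, C_lo=21.176, C_hi=26.364.
(75−51)/(26.364−21.176) × (25.782−21.176) + 51 = 24/5.188 × 4.606 + 51 ≈ 72.31 → 72.
Site B: 28.823 ∈ [26.365, 35.043] ↔ index [76, 100].
76 + (28.823−26.365)·(100−76)/(35.043−26.365) = 76 + 2.458·24/8.678 ≈ 82.80, so AQI = 83.
AQIs: Site K=92, Site G=22, Site E=72, Site B=83. Sum = 92 + 22 + 72 + 83 = 269.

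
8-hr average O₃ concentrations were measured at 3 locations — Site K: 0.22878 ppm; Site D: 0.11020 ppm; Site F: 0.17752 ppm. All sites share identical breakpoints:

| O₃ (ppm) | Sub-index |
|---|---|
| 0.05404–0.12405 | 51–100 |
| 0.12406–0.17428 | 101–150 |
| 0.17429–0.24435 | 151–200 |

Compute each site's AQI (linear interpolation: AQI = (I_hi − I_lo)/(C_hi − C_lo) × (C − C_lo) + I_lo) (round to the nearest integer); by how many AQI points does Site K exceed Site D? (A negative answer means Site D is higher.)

Site K 0.22878: bracket 0.17429–0.24435 → index 151–200; slope 49/0.07006, offset 0.05449.
AQI = 151 + 49/0.07006·0.05449 ≈ 189.11 ⇒ 189.
Site D: 0.11020 ∈ [0.05404, 0.12405] ↔ index [51, 100].
51 + (0.11020−0.05404)·(100−51)/(0.12405−0.05404) = 51 + 0.05616·49/0.07001 ≈ 90.31, so AQI = 90.
Site F: 0.17752 lies in 0.17429–0.24435, so I_lo=151, I_hi=200, C_lo=0.17429, C_hi=0.24435.
(200−151)/(0.24435−0.17429) × (0.17752−0.17429) + 151 = 49/0.07006 × 0.00323 + 151 ≈ 153.26 → 153.
AQIs: Site K=189, Site D=90, Site F=153. Site K (189) − Site D (90) = 99.

99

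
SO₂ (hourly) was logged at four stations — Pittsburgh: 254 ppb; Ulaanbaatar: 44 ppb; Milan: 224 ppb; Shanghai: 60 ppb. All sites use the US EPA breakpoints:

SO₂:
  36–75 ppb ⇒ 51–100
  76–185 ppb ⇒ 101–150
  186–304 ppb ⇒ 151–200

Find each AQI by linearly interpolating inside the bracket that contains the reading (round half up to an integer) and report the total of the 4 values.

Pittsburgh 254: bracket 186–304 → index 151–200; slope 49/118, offset 68.
AQI = 151 + 49/118·68 ≈ 179.24 ⇒ 179.
Ulaanbaatar: 44 ∈ [36, 75] ↔ index [51, 100].
51 + (44−36)·(100−51)/(75−36) = 51 + 8·49/39 ≈ 61.05, so AQI = 61.
Milan: row 186–304 (AQI 151–200). (200−151)·(224−186)/(304−186) + 151 = 49·38/118 + 151 ≈ 166.78 → 167.
Shanghai 60: bracket 36–75 → index 51–100; slope 49/39, offset 24.
AQI = 51 + 49/39·24 ≈ 81.15 ⇒ 81.
AQIs: Pittsburgh=179, Ulaanbaatar=61, Milan=167, Shanghai=81. Sum = 179 + 61 + 167 + 81 = 488.

488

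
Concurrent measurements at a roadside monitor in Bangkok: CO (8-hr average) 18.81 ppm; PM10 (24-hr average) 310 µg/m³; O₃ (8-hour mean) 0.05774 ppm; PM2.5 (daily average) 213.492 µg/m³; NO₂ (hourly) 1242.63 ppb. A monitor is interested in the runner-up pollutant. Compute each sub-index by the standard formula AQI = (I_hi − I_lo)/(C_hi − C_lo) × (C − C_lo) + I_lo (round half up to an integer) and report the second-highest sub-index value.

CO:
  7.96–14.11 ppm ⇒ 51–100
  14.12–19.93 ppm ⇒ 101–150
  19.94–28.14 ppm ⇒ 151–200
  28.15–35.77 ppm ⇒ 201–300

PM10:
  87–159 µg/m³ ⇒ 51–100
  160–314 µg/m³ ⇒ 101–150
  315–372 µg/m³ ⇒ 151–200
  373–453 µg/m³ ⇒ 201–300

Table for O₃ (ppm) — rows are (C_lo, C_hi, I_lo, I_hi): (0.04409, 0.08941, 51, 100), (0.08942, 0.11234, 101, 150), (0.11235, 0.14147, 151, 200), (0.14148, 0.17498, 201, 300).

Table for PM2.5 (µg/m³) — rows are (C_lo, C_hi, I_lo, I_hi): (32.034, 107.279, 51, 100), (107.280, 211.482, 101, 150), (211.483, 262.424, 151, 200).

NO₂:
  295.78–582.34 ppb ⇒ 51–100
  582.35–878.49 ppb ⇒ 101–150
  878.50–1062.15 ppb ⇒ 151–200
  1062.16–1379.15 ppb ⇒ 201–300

CO: 18.81 lies in 14.12–19.93, so I_lo=101, I_hi=150, C_lo=14.12, C_hi=19.93.
(150−101)/(19.93−14.12) × (18.81−14.12) + 101 = 49/5.81 × 4.69 + 101 ≈ 140.55 → 141.
PM10: row 160–314 (AQI 101–150). (150−101)·(310−160)/(314−160) + 101 = 49·150/154 + 101 ≈ 148.73 → 149.
O₃: row 0.04409–0.08941 (AQI 51–100). (100−51)·(0.05774−0.04409)/(0.08941−0.04409) + 51 = 49·0.01365/0.04532 + 51 ≈ 65.76 → 66.
PM2.5: 213.492 lies in 211.483–262.424, so I_lo=151, I_hi=200, C_lo=211.483, C_hi=262.424.
(200−151)/(262.424−211.483) × (213.492−211.483) + 151 = 49/50.941 × 2.009 + 151 ≈ 152.93 → 153.
NO₂: 1242.63 ∈ [1062.16, 1379.15] ↔ index [201, 300].
201 + (1242.63−1062.16)·(300−201)/(1379.15−1062.16) = 201 + 180.47·99/316.99 ≈ 257.36, so AQI = 257.
Sub-indices: CO→141, PM10→149, O₃→66, PM2.5→153, NO₂→257. Ranked high→low: 257, 153, 149, 141, 66. Second-highest sub-index = 153.

153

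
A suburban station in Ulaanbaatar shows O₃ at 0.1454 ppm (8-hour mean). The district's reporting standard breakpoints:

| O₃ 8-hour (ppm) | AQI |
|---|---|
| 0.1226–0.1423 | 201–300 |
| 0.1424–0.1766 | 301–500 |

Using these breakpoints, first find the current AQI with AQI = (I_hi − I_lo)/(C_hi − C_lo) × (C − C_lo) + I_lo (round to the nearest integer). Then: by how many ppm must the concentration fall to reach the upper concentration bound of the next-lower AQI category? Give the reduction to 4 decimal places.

O₃: row 0.1424–0.1766 (AQI 301–500). (500−301)·(0.1454−0.1424)/(0.1766−0.1424) + 301 = 199·0.0030/0.0342 + 301 ≈ 318.46 → 318.
Current AQI 318 is in the Hazardous range (301–500). The next-lower category tops out at AQI 300, whose upper concentration bound is 0.1423 ppm.
Reduction needed = 0.1454 − 0.1423 = 0.0031 ppm.

0.0031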